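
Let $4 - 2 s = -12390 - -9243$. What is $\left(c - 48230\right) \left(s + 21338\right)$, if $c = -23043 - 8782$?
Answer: $- \frac{3668680485}{2} \approx -1.8343 \cdot 10^{9}$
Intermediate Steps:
$s = \frac{3151}{2}$ ($s = 2 - \frac{-12390 - -9243}{2} = 2 - \frac{-12390 + 9243}{2} = 2 - - \frac{3147}{2} = 2 + \frac{3147}{2} = \frac{3151}{2} \approx 1575.5$)
$c = -31825$
$\left(c - 48230\right) \left(s + 21338\right) = \left(-31825 - 48230\right) \left(\frac{3151}{2} + 21338\right) = \left(-80055\right) \frac{45827}{2} = - \frac{3668680485}{2}$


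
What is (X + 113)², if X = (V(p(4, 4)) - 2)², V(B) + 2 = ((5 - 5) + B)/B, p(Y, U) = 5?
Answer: 14884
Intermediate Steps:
V(B) = -1 (V(B) = -2 + ((5 - 5) + B)/B = -2 + (0 + B)/B = -2 + B/B = -2 + 1 = -1)
X = 9 (X = (-1 - 2)² = (-3)² = 9)
(X + 113)² = (9 + 113)² = 122² = 14884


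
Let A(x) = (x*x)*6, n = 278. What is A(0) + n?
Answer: 278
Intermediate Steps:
A(x) = 6*x² (A(x) = x²*6 = 6*x²)
A(0) + n = 6*0² + 278 = 6*0 + 278 = 0 + 278 = 278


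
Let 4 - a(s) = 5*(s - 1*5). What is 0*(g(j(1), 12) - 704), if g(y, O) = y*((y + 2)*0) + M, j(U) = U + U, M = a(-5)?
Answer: 0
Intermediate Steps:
a(s) = 29 - 5*s (a(s) = 4 - 5*(s - 1*5) = 4 - 5*(s - 5) = 4 - 5*(-5 + s) = 4 - (-25 + 5*s) = 4 + (25 - 5*s) = 29 - 5*s)
M = 54 (M = 29 - 5*(-5) = 29 + 25 = 54)
j(U) = 2*U
g(y, O) = 54 (g(y, O) = y*((y + 2)*0) + 54 = y*((2 + y)*0) + 54 = y*0 + 54 = 0 + 54 = 54)
0*(g(j(1), 12) - 704) = 0*(54 - 704) = 0*(-650) = 0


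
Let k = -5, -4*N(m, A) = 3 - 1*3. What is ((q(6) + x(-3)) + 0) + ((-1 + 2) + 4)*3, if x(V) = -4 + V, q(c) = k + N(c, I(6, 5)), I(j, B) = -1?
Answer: 3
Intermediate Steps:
N(m, A) = 0 (N(m, A) = -(3 - 1*3)/4 = -(3 - 3)/4 = -1/4*0 = 0)
q(c) = -5 (q(c) = -5 + 0 = -5)
((q(6) + x(-3)) + 0) + ((-1 + 2) + 4)*3 = ((-5 + (-4 - 3)) + 0) + ((-1 + 2) + 4)*3 = ((-5 - 7) + 0) + (1 + 4)*3 = (-12 + 0) + 5*3 = -12 + 15 = 3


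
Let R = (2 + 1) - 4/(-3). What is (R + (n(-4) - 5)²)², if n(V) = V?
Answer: 65536/9 ≈ 7281.8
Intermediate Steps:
R = 13/3 (R = 3 - 4*(-⅓) = 3 + 4/3 = 13/3 ≈ 4.3333)
(R + (n(-4) - 5)²)² = (13/3 + (-4 - 5)²)² = (13/3 + (-9)²)² = (13/3 + 81)² = (256/3)² = 65536/9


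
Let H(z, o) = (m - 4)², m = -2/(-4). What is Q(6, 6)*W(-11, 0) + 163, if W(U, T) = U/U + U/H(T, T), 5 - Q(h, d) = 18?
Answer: 7922/49 ≈ 161.67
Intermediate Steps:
m = ½ (m = -2*(-¼) = ½ ≈ 0.50000)
H(z, o) = 49/4 (H(z, o) = (½ - 4)² = (-7/2)² = 49/4)
Q(h, d) = -13 (Q(h, d) = 5 - 1*18 = 5 - 18 = -13)
W(U, T) = 1 + 4*U/49 (W(U, T) = U/U + U/(49/4) = 1 + U*(4/49) = 1 + 4*U/49)
Q(6, 6)*W(-11, 0) + 163 = -13*(1 + (4/49)*(-11)) + 163 = -13*(1 - 44/49) + 163 = -13*5/49 + 163 = -65/49 + 163 = 7922/49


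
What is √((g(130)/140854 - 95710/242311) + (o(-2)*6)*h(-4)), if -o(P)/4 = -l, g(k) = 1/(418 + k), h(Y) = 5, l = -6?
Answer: I*√63002304822474362412204823322/9351749764756 ≈ 26.84*I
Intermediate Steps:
o(P) = -24 (o(P) = -(-4)*(-6) = -4*6 = -24)
√((g(130)/140854 - 95710/242311) + (o(-2)*6)*h(-4)) = √((1/((418 + 130)*140854) - 95710/242311) - 24*6*5) = √(((1/140854)/548 - 95710*1/242311) - 144*5) = √(((1/548)*(1/140854) - 95710/242311) - 720) = √((1/77187992 - 95710/242311) - 720) = √(-7387662472009/18703499529512 - 720) = √(-13473907323720649/18703499529512) = I*√63002304822474362412204823322/9351749764756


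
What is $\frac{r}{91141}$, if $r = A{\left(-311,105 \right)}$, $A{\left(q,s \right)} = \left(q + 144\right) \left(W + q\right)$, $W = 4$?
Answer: $\frac{51269}{91141} \approx 0.56252$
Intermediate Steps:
$A{\left(q,s \right)} = \left(4 + q\right) \left(144 + q\right)$ ($A{\left(q,s \right)} = \left(q + 144\right) \left(4 + q\right) = \left(144 + q\right) \left(4 + q\right) = \left(4 + q\right) \left(144 + q\right)$)
$r = 51269$ ($r = 576 + \left(-311\right)^{2} + 148 \left(-311\right) = 576 + 96721 - 46028 = 51269$)
$\frac{r}{91141} = \frac{51269}{91141}$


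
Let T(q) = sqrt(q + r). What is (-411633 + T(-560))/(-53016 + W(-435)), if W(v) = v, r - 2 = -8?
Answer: 45737/5939 - I*sqrt(566)/53451 ≈ 7.7011 - 0.00044509*I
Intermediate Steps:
r = -6 (r = 2 - 8 = -6)
T(q) = sqrt(-6 + q) (T(q) = sqrt(q - 6) = sqrt(-6 + q))
(-411633 + T(-560))/(-53016 + W(-435)) = (-411633 + sqrt(-6 - 560))/(-53016 - 435) = (-411633 + sqrt(-566))/(-53451) = (-411633 + I*sqrt(566))*(-1/53451) = 45737/5939 - I*sqrt(566)/53451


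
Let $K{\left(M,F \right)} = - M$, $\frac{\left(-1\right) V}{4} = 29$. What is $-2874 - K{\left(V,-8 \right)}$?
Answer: $-2990$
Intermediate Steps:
$V = -116$ ($V = \left(-4\right) 29 = -116$)
$-2874 - K{\left(V,-8 \right)} = -2874 - \left(-1\right) \left(-116\right) = -2874 - 116 = -2990$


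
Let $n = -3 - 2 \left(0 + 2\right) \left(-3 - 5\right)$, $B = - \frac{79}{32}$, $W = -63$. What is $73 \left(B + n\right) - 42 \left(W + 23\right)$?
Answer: $\frac{115737}{32} \approx 3616.8$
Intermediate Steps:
$B = - \frac{79}{32}$ ($B = \left(-79\right) \frac{1}{32} = - \frac{79}{32} \approx -2.4688$)
$n = 29$ ($n = -3 - 2 \cdot 2 \left(-8\right) = -3 - -32 = -3 + 32 = 29$)
$73 \left(B + n\right) - 42 \left(W + 23\right) = 73 \left(- \frac{79}{32} + 29\right) - 42 \left(-63 + 23\right) = 73 \cdot \frac{849}{32} - -1680 = \frac{61977}{32} + 1680 = \frac{115737}{32}$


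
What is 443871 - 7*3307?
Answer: 420722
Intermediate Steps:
443871 - 7*3307 = 443871 - 23149 = 420722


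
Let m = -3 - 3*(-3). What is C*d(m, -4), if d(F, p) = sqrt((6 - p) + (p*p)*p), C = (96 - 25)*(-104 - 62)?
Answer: -35358*I*sqrt(6) ≈ -86609.0*I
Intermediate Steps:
C = -11786 (C = 71*(-166) = -11786)
m = 6 (m = -3 + 9 = 6)
d(F, p) = sqrt(6 + p**3 - p) (d(F, p) = sqrt((6 - p) + p**2*p) = sqrt((6 - p) + p**3) = sqrt(6 + p**3 - p))
C*d(m, -4) = -11786*sqrt(6 + (-4)**3 - 1*(-4)) = -11786*sqrt(6 - 64 + 4) = -35358*I*sqrt(6)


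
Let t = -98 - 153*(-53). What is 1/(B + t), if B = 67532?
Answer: 1/75543 ≈ 1.3237e-5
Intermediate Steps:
t = 8011 (t = -98 + 8109 = 8011)
1/(B + t) = 1/(67532 + 8011) = 1/75543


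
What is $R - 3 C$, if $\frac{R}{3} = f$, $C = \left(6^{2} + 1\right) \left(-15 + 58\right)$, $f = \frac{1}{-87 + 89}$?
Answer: $- \frac{9543}{2} \approx -4771.5$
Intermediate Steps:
$f = \frac{1}{2} \approx 0.5$
$C = 1591$ ($C = \left(36 + 1\right) 43 = 37 \cdot 43 = 1591$)
$R = \frac{3}{2}$ ($R = 3 \cdot \frac{1}{2} = \frac{3}{2} \approx 1.5$)
$R - 3 C = \frac{3}{2} - 4773 = - \frac{9543}{2}$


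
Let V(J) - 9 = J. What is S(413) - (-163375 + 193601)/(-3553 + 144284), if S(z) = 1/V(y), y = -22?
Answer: -533669/1829503 ≈ -0.29170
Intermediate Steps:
V(J) = 9 + J
S(z) = -1/13 (S(z) = 1/(9 - 22) = 1/(-13) = -1/13)
S(413) - (-163375 + 193601)/(-3553 + 144284) = -1/13 - (-163375 + 193601)/(-3553 + 144284) = -1/13 - 30226/140731 = -533669/1829503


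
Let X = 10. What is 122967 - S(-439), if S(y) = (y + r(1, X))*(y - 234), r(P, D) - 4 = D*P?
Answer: -163058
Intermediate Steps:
r(P, D) = 4 + D*P
S(y) = (-234 + y)*(14 + y) (S(y) = (y + (4 + 10*1))*(y - 234) = (y + (4 + 10))*(-234 + y) = (y + 14)*(-234 + y) = (14 + y)*(-234 + y) = (-234 + y)*(14 + y))
122967 - S(-439) = 122967 - (-3276 + (-439)² - 220*(-439)) = 122967 - (-3276 + 192721 + 96580) = 122967 - 1*286025 = 122967 - 286025 = -163058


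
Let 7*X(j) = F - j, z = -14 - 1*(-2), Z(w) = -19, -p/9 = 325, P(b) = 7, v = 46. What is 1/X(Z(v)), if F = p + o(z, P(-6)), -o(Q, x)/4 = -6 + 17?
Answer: -7/2950 ≈ -0.0023729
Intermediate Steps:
p = -2925 (p = -9*325 = -2925)
z = -12 (z = -14 + 2 = -12)
o(Q, x) = -44 (o(Q, x) = -4*(-6 + 17) = -4*11 = -44)
F = -2969 (F = -2925 - 44 = -2969)
X(j) = -2969/7 - j/7 (X(j) = (-2969 - j)/7 = -2969/7 - j/7)
1/X(Z(v)) = 1/(-2969/7 - 1/7*(-19)) = 1/(-2969/7 + 19/7) = 1/(-2950/7) = -7/2950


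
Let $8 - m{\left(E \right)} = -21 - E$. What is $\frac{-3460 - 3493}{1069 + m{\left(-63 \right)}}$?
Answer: $- \frac{6953}{1035} \approx -6.7179$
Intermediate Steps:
$m{\left(E \right)} = 29 + E$ ($m{\left(E \right)} = 8 - \left(-21 - E\right) = 8 + \left(21 + E\right) = 29 + E$)
$\frac{-3460 - 3493}{1069 + m{\left(-63 \right)}} = \frac{-3460 - 3493}{1069 + \left(29 - 63\right)} = - \frac{6953}{1069 - 34} = - \frac{6953}{1035}$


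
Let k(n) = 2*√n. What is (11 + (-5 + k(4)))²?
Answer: 100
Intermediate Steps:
(11 + (-5 + k(4)))² = (11 + (-5 + 2*√4))² = (11 + (-5 + 2*2))² = (11 + (-5 + 4))² = (11 - 1)² = 10² = 100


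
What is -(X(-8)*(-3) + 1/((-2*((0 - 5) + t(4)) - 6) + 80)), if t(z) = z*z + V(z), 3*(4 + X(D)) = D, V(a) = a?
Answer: -881/44 ≈ -20.023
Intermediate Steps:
X(D) = -4 + D/3
t(z) = z + z² (t(z) = z*z + z = z² + z = z + z²)
-(X(-8)*(-3) + 1/((-2*((0 - 5) + t(4)) - 6) + 80)) = -((-4 + (⅓)*(-8))*(-3) + 1/((-2*((0 - 5) + 4*(1 + 4)) - 6) + 80)) = -((-4 - 8/3)*(-3) + 1/((-2*(-5 + 4*5) - 6) + 80)) = -(-20/3*(-3) + 1/((-2*(-5 + 20) - 6) + 80)) = -(20 + 1/((-2*15 - 6) + 80)) = -(20 + 1/((-30 - 6) + 80)) = -(20 + 1/(-36 + 80)) = -(20 + 1/44) = -1*881/44 = -881/44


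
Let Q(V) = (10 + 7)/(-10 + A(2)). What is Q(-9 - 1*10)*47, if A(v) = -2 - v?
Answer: -799/14 ≈ -57.071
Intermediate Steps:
Q(V) = -17/14 (Q(V) = (10 + 7)/(-10 + (-2 - 1*2)) = 17/(-10 + (-2 - 2)) = 17/(-10 - 4) = 17/(-14) = 17*(-1/14) = -17/14)
Q(-9 - 1*10)*47 = -17/14*47 = -799/14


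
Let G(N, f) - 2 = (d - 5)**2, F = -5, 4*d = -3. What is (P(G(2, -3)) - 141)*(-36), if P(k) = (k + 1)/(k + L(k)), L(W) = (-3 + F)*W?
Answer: 6651408/1309 ≈ 5081.3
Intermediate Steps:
d = -3/4 (d = (1/4)*(-3) = -3/4 ≈ -0.75000)
G(N, f) = 561/16 (G(N, f) = 2 + (-3/4 - 5)**2 = 2 + (-23/4)**2 = 2 + 529/16 = 561/16)
L(W) = -8*W (L(W) = (-3 - 5)*W = -8*W)
P(k) = -(1 + k)/(7*k) (P(k) = (k + 1)/(k - 8*k) = (1 + k)/((-7*k)) = (1 + k)*(-1/(7*k)) = -(1 + k)/(7*k))
(P(G(2, -3)) - 141)*(-36) = ((-1 - 1*561/16)/(7*(561/16)) - 141)*(-36) = ((1/7)*(16/561)*(-1 - 561/16) - 141)*(-36) = ((1/7)*(16/561)*(-577/16) - 141)*(-36) = (-577/3927 - 141)*(-36) = -554284/3927*(-36) = 6651408/1309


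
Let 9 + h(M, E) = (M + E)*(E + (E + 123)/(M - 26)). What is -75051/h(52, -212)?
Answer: -325221/149321 ≈ -2.1780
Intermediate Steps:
h(M, E) = -9 + (E + M)*(E + (123 + E)/(-26 + M)) (h(M, E) = -9 + (M + E)*(E + (E + 123)/(M - 26)) = -9 + (E + M)*(E + (123 + E)/(-26 + M)))
-75051/h(52, -212) = -75051*(-26 + 52)/(234 - 25*(-212)² + 114*52 + 123*(-212) - 212*52² + 52*(-212)² - 25*(-212)*52) = -75051*26/(234 - 25*44944 + 5928 - 26076 - 212*2704 + 52*44944 + 275600) = -75051*26/(234 - 1123600 + 5928 - 26076 - 573248 + 2337088 + 275600) = -75051/((1/26)*895926) = -75051/447963/13 = -75051*13/447963 = -325221/149321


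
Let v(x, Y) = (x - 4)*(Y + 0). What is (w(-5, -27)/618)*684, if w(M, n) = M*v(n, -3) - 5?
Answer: -53580/103 ≈ -520.19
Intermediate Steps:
v(x, Y) = Y*(-4 + x) (v(x, Y) = (-4 + x)*Y = Y*(-4 + x))
w(M, n) = -5 + M*(12 - 3*n) (w(M, n) = M*(-3*(-4 + n)) - 5 = M*(12 - 3*n) - 5 = -5 + M*(12 - 3*n))
(w(-5, -27)/618)*684 = ((-5 + 3*(-5)*(4 - 1*(-27)))/618)*684 = ((-5 + 3*(-5)*(4 + 27))*(1/618))*684 = ((-5 + 3*(-5)*31)*(1/618))*684 = ((-5 - 465)*(1/618))*684 = -470*1/618*684 = -235/309*684 = -53580/103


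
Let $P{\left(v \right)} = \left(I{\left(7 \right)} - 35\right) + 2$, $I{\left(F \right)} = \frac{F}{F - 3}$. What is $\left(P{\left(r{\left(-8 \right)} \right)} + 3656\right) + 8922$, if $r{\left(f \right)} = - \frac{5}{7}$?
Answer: $\frac{50187}{4} \approx 12547.0$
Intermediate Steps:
$I{\left(F \right)} = \frac{F}{-3 + F}$
$r{\left(f \right)} = - \frac{5}{7}$ ($r{\left(f \right)} = \left(-5\right) \frac{1}{7} = - \frac{5}{7}$)
$P{\left(v \right)} = - \frac{125}{4}$ ($P{\left(v \right)} = \left(\frac{7}{-3 + 7} - 35\right) + 2 = \left(\frac{7}{4} - 35\right) + 2 = - \frac{133}{4} + 2 = - \frac{125}{4}$)
$\left(P{\left(r{\left(-8 \right)} \right)} + 3656\right) + 8922 = \left(- \frac{125}{4} + 3656\right) + 8922 = \frac{14499}{4} + 8922 = \frac{50187}{4}$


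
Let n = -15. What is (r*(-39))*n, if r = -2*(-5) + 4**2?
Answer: 15210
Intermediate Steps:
r = 26 (r = 10 + 16 = 26)
(r*(-39))*n = (26*(-39))*(-15) = -1014*(-15) = 15210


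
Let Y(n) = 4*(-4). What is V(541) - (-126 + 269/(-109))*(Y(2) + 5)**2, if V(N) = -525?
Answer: 1637138/109 ≈ 15020.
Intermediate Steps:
Y(n) = -16
V(541) - (-126 + 269/(-109))*(Y(2) + 5)**2 = -525 - (-126 + 269/(-109))*(-16 + 5)**2 = -525 - (-126 + 269*(-1/109))*(-11)**2 = -525 - (-126 - 269/109)*121 = -525 - (-14003)*121/109 = -525 - 1*(-1694363/109) = -525 + 1694363/109 = 1637138/109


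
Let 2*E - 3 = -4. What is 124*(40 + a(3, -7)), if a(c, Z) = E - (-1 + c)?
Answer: 4650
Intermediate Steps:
E = -½ (E = 3/2 + (½)*(-4) = 3/2 - 2 = -½ ≈ -0.50000)
a(c, Z) = ½ - c (a(c, Z) = -½ - (-1 + c) = -½ + (1 - c) = ½ - c)
124*(40 + a(3, -7)) = 124*(40 + (½ - 1*3)) = 124*(40 + (½ - 3)) = 124*(40 - 5/2) = 124*(75/2) = 4650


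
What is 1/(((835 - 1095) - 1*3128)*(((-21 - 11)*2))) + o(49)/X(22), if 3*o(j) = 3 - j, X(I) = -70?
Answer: 712463/3252480 ≈ 0.21905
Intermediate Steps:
o(j) = 1 - j/3 (o(j) = (3 - j)/3 = 1 - j/3)
1/(((835 - 1095) - 1*3128)*(((-21 - 11)*2))) + o(49)/X(22) = 1/(((835 - 1095) - 1*3128)*(((-21 - 11)*2))) + (1 - ⅓*49)/(-70) = 1/((-260 - 3128)*((-32*2))) + (1 - 49/3)*(-1/70) = 1/(-3388*(-64)) - 46/3*(-1/70) = -1/3388*(-1/64) + 23/105 = 1/216832 + 23/105 = 712463/3252480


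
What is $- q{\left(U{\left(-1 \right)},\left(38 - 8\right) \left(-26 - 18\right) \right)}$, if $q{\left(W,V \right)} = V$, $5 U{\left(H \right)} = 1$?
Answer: $1320$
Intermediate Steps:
$U{\left(H \right)} = \frac{1}{5}$ ($U{\left(H \right)} = \frac{1}{5} \cdot 1 = \frac{1}{5}$)
$- q{\left(U{\left(-1 \right)},\left(38 - 8\right) \left(-26 - 18\right) \right)} = - \left(38 - 8\right) \left(-26 - 18\right) = - 30 \left(-44\right) = \left(-1\right) \left(-1320\right) = 1320$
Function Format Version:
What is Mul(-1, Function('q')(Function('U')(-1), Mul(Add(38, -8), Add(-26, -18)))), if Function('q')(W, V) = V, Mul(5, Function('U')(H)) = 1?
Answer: 1320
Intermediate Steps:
Function('U')(H) = Rational(1, 5) (Function('U')(H) = Mul(Rational(1, 5), 1) = Rational(1, 5))
Mul(-1, Function('q')(Function('U')(-1), Mul(Add(38, -8), Add(-26, -18)))) = Mul(-1, Mul(Add(38, -8), Add(-26, -18))) = Mul(-1, Mul(30, -44)) = Mul(-1, -1320) = 1320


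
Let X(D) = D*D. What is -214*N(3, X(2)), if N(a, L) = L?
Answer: -856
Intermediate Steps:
X(D) = D²
-214*N(3, X(2)) = -214*2² = -214*4 = -856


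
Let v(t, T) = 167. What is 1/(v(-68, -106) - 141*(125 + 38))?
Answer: -1/22816 ≈ -4.3829e-5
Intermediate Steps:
1/(v(-68, -106) - 141*(125 + 38)) = 1/(167 - 141*(125 + 38)) = 1/(167 - 141*163) = 1/(167 - 22983) = 1/(-22816) = -1/22816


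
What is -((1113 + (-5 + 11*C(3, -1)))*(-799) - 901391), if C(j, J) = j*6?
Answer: 1944885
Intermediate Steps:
C(j, J) = 6*j
-((1113 + (-5 + 11*C(3, -1)))*(-799) - 901391) = -((1113 + (-5 + 11*(6*3)))*(-799) - 901391) = -((1113 + (-5 + 11*18))*(-799) - 901391) = -((1113 + (-5 + 198))*(-799) - 901391) = -((1113 + 193)*(-799) - 901391) = -(1306*(-799) - 901391) = -(-1043494 - 901391) = -1*(-1944885) = 1944885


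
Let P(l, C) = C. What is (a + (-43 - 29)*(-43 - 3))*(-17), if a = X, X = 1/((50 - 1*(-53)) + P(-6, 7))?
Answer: -6193457/110 ≈ -56304.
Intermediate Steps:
X = 1/110 (X = 1/((50 - 1*(-53)) + 7) = 1/((50 + 53) + 7) = 1/(103 + 7) = 1/110 ≈ 0.0090909)
a = 1/110 ≈ 0.0090909
(a + (-43 - 29)*(-43 - 3))*(-17) = (1/110 + (-43 - 29)*(-43 - 3))*(-17) = (1/110 - 72*(-46))*(-17) = (1/110 + 3312)*(-17) = (364321/110)*(-17) = -6193457/110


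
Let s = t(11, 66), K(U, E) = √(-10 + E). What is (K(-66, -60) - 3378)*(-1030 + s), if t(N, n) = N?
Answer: 3442182 - 1019*I*√70 ≈ 3.4422e+6 - 8525.6*I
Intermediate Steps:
s = 11
(K(-66, -60) - 3378)*(-1030 + s) = (√(-10 - 60) - 3378)*(-1030 + 11) = (√(-70) - 3378)*(-1019) = (I*√70 - 3378)*(-1019) = (-3378 + I*√70)*(-1019) = 3442182 - 1019*I*√70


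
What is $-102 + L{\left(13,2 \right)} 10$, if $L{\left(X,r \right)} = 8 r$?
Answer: $58$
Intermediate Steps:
$-102 + L{\left(13,2 \right)} 10 = -102 + 8 \cdot 2 \cdot 10 = -102 + 16 \cdot 10 = -102 + 160 = 58$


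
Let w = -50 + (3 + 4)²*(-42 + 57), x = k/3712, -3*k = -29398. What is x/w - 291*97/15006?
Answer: -17906577161/9539014080 ≈ -1.8772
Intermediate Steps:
k = 29398/3 (k = -⅓*(-29398) = 29398/3 ≈ 9799.3)
x = 14699/5568 (x = (29398/3)/3712 = (29398/3)*(1/3712) = 14699/5568 ≈ 2.6399)
w = 685 (w = -50 + 7²*15 = -50 + 49*15 = -50 + 735 = 685)
x/w - 291*97/15006 = (14699/5568)/685 - 291*97/15006 = (14699/5568)*(1/685) - 28227*1/15006 = 14699/3814080 - 9409/5002 = -17906577161/9539014080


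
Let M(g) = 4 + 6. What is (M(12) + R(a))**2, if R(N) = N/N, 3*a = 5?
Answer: 121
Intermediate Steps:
a = 5/3 (a = (1/3)*5 = 5/3 ≈ 1.6667)
R(N) = 1
M(g) = 10
(M(12) + R(a))**2 = (10 + 1)**2 = 11**2 = 121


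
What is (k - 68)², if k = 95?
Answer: 729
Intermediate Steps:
(k - 68)² = (95 - 68)² = 27² = 729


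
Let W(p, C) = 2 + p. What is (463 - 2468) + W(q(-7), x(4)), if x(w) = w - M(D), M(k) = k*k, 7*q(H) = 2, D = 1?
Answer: -14019/7 ≈ -2002.7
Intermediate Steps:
q(H) = 2/7 (q(H) = (1/7)*2 = 2/7)
M(k) = k**2
x(w) = -1 + w (x(w) = w - 1*1**2 = w - 1*1 = w - 1 = -1 + w)
(463 - 2468) + W(q(-7), x(4)) = (463 - 2468) + (2 + 2/7) = -2005 + 16/7 = -14019/7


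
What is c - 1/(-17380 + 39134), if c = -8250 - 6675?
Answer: -324678451/21754 ≈ -14925.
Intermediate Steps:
c = -14925
c - 1/(-17380 + 39134) = -14925 - 1/(-17380 + 39134) = -14925 - 1/21754 = -324678451/21754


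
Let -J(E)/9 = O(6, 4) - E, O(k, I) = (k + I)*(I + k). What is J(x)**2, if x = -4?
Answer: 876096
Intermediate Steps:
O(k, I) = (I + k)**2 (O(k, I) = (I + k)*(I + k) = (I + k)**2)
J(E) = -900 + 9*E (J(E) = -9*((4 + 6)**2 - E) = -9*(10**2 - E) = -9*(100 - E) = -900 + 9*E)
J(x)**2 = (-900 + 9*(-4))**2 = (-900 - 36)**2 = (-936)**2 = 876096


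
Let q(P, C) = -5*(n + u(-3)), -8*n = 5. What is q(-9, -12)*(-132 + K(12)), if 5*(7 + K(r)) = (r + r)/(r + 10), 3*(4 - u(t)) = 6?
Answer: 7633/8 ≈ 954.13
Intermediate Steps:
n = -5/8 (n = -⅛*5 = -5/8 ≈ -0.62500)
u(t) = 2 (u(t) = 4 - ⅓*6 = 4 - 2 = 2)
q(P, C) = -55/8 (q(P, C) = -5*(-5/8 + 2) = -5*11/8 = -55/8)
K(r) = -7 + 2*r/(5*(10 + r)) (K(r) = -7 + ((r + r)/(r + 10))/5 = -7 + ((2*r)/(10 + r))/5 = -7 + (2*r/(10 + r))/5 = -7 + 2*r/(5*(10 + r)))
q(-9, -12)*(-132 + K(12)) = -55*(-132 + (-350 - 33*12)/(5*(10 + 12)))/8 = -55*(-132 + (⅕)*(-350 - 396)/22)/8 = -55*(-132 + (⅕)*(1/22)*(-746))/8 = -55*(-132 - 373/55)/8 = -55/8*(-7633/55) = 7633/8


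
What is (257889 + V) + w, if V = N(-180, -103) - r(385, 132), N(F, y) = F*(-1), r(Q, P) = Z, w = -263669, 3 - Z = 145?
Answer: -5458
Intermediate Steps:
Z = -142 (Z = 3 - 1*145 = 3 - 145 = -142)
r(Q, P) = -142
N(F, y) = -F
V = 322 (V = -1*(-180) - 1*(-142) = 180 + 142 = 322)
(257889 + V) + w = (257889 + 322) - 263669 = 258211 - 263669 = -5458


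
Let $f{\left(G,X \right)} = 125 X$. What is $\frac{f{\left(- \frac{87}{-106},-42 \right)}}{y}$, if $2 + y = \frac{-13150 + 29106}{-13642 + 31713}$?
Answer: $\frac{47436375}{10093} \approx 4699.9$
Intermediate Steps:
$y = - \frac{20186}{18071}$ ($y = -2 + \frac{-13150 + 29106}{-13642 + 31713} = -2 + \frac{15956}{18071} = - \frac{20186}{18071} \approx -1.117$)
$\frac{f{\left(- \frac{87}{-106},-42 \right)}}{y} = \frac{125 \left(-42\right)}{- \frac{20186}{18071}} = \left(-5250\right) \left(- \frac{18071}{20186}\right) = \frac{47436375}{10093}$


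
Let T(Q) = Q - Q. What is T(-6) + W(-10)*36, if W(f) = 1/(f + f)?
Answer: -9/5 ≈ -1.8000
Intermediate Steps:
W(f) = 1/(2*f)
T(Q) = 0
T(-6) + W(-10)*36 = 0 + ((½)/(-10))*36 = 0 + ((½)*(-⅒))*36 = 0 - 1/20*36 = 0 - 9/5 = -9/5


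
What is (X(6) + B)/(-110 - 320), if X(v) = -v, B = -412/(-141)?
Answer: 217/30315 ≈ 0.0071582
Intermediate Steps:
B = 412/141 (B = -412*(-1/141) = 412/141 ≈ 2.9220)
(X(6) + B)/(-110 - 320) = (-1*6 + 412/141)/(-110 - 320) = (-6 + 412/141)/(-430) = -434/141*(-1/430) = 217/30315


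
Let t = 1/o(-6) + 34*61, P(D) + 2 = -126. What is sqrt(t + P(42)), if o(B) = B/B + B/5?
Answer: sqrt(1941) ≈ 44.057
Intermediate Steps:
P(D) = -128 (P(D) = -2 - 126 = -128)
o(B) = 1 + B/5 (o(B) = 1 + B*(1/5) = 1 + B/5)
t = 2069 (t = 1/(1 + (1/5)*(-6)) + 34*61 = 1/(1 - 6/5) + 2074 = 1/(-1/5) + 2074 = -5 + 2074 = 2069)
sqrt(t + P(42)) = sqrt(2069 - 128) = sqrt(1941)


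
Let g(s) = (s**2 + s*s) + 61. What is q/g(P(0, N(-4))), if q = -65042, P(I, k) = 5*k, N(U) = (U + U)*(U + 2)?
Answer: -65042/12861 ≈ -5.0573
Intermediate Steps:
N(U) = 2*U*(2 + U) (N(U) = (2*U)*(2 + U) = 2*U*(2 + U))
g(s) = 61 + 2*s**2 (g(s) = (s**2 + s**2) + 61 = 2*s**2 + 61 = 61 + 2*s**2)
q/g(P(0, N(-4))) = -65042/(61 + 2*(5*(2*(-4)*(2 - 4)))**2) = -65042/(61 + 2*(5*(2*(-4)*(-2)))**2) = -65042/(61 + 2*(5*16)**2) = -65042/(61 + 2*80**2) = -65042/(61 + 2*6400) = -65042/(61 + 12800) = -65042/12861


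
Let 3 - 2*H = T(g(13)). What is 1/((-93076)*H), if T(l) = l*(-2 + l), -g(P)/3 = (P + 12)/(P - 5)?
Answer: 32/154343277 ≈ 2.0733e-7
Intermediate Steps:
g(P) = -3*(12 + P)/(-5 + P) (g(P) = -3*(P + 12)/(P - 5) = -3*(12 + P)/(-5 + P))
H = -6633/128 (H = 3/2 - 3*(-12 - 1*13)/(-5 + 13)*(-2 + 3*(-12 - 1*13)/(-5 + 13))/2 = 3/2 - 3*(-12 - 13)/8*(-2 + 3*(-12 - 13)/8)/2 = 3/2 - 3*(⅛)*(-25)*(-2 + 3*(⅛)*(-25))/2 = 3/2 - (-75)*(-2 - 75/8)/16 = 3/2 - (-75)*(-91)/(16*8) = 3/2 - ½*6825/64 = 3/2 - 6825/128 = -6633/128 ≈ -51.820)
1/((-93076)*H) = 1/((-93076)*(-6633/128)) = -1/93076*(-128/6633) = 32/154343277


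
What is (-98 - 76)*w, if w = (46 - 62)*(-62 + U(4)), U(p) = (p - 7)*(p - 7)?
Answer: -147552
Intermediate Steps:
U(p) = (-7 + p)² (U(p) = (-7 + p)*(-7 + p) = (-7 + p)²)
w = 848 (w = (46 - 62)*(-62 + (-7 + 4)²) = -16*(-62 + (-3)²) = -16*(-62 + 9) = -16*(-53) = 848)
(-98 - 76)*w = (-98 - 76)*848 = -174*848 = -147552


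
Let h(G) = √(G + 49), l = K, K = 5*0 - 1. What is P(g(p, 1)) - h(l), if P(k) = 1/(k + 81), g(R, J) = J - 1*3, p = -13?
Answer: 1/79 - 4*√3 ≈ -6.9155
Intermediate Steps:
g(R, J) = -3 + J (g(R, J) = J - 3 = -3 + J)
P(k) = 1/(81 + k)
K = -1 (K = 0 - 1 = -1)
l = -1
h(G) = √(49 + G)
P(g(p, 1)) - h(l) = 1/(81 + (-3 + 1)) - √(49 - 1) = 1/(81 - 2) - √48 = 1/79 - 4*√3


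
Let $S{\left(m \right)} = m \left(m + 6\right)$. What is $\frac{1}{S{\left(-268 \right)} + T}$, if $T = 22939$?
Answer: $\frac{1}{93155} \approx 1.0735 \cdot 10^{-5}$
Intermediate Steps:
$S{\left(m \right)} = m \left(6 + m\right)$
$\frac{1}{S{\left(-268 \right)} + T} = \frac{1}{- 268 \left(6 - 268\right) + 22939} = \frac{1}{\left(-268\right) \left(-262\right) + 22939} = \frac{1}{70216 + 22939} = \frac{1}{93155}$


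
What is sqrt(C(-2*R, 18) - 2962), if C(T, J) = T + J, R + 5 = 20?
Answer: I*sqrt(2974) ≈ 54.534*I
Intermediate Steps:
R = 15 (R = -5 + 20 = 15)
C(T, J) = J + T
sqrt(C(-2*R, 18) - 2962) = sqrt((18 - 2*15) - 2962) = sqrt((18 - 30) - 2962) = sqrt(-12 - 2962) = sqrt(-2974) = I*sqrt(2974)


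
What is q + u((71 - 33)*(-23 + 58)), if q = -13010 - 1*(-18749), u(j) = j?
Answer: 7069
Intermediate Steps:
q = 5739 (q = -13010 + 18749 = 5739)
q + u((71 - 33)*(-23 + 58)) = 5739 + (71 - 33)*(-23 + 58) = 5739 + 38*35 = 5739 + 1330 = 7069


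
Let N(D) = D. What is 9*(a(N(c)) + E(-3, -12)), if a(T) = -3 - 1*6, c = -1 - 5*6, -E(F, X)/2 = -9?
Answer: 81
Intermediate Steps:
E(F, X) = 18 (E(F, X) = -2*(-9) = 18)
c = -31 (c = -1 - 30 = -31)
a(T) = -9 (a(T) = -3 - 6 = -9)
9*(a(N(c)) + E(-3, -12)) = 9*(-9 + 18) = 9*9 = 81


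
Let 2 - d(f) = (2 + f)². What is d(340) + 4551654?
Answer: 4434692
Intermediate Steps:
d(f) = 2 - (2 + f)²
d(340) + 4551654 = (2 - (2 + 340)²) + 4551654 = (2 - 1*342²) + 4551654 = (2 - 1*116964) + 4551654 = (2 - 116964) + 4551654 = -116962 + 4551654 = 4434692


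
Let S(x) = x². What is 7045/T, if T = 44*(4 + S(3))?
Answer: 7045/572 ≈ 12.316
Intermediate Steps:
T = 572 (T = 44*(4 + 3²) = 44*(4 + 9) = 44*13 = 572)
7045/T = 7045/572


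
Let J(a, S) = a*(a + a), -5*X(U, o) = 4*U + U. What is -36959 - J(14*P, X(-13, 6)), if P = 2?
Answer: -38527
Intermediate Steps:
X(U, o) = -U (X(U, o) = -(4*U + U)/5 = -U)
J(a, S) = 2*a² (J(a, S) = a*(2*a) = 2*a²)
-36959 - J(14*P, X(-13, 6)) = -36959 - 2*(14*2)² = -36959 - 2*28² = -36959 - 2*784 = -36959 - 1*1568 = -36959 - 1568 = -38527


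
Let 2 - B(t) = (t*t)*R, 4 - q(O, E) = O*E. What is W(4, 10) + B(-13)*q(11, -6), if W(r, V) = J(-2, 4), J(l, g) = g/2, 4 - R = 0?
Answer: -47178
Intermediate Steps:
R = 4 (R = 4 - 1*0 = 4 + 0 = 4)
J(l, g) = g/2 (J(l, g) = g*(½) = g/2)
q(O, E) = 4 - E*O (q(O, E) = 4 - O*E = 4 - E*O)
B(t) = 2 - 4*t² (B(t) = 2 - t*t*4 = 2 - t²*4 = 2 - 4*t²)
W(r, V) = 2 (W(r, V) = (½)*4 = 2)
W(4, 10) + B(-13)*q(11, -6) = 2 + (2 - 4*(-13)²)*(4 - 1*(-6)*11) = 2 + (2 - 4*169)*(4 + 66) = 2 + (2 - 676)*70 = 2 - 674*70 = 2 - 47180 = -47178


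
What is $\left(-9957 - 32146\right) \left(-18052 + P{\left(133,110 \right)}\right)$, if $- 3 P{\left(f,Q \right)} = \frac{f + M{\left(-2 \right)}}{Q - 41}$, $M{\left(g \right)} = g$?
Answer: $\frac{157334490185}{207} \approx 7.6007 \cdot 10^{8}$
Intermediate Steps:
$P{\left(f,Q \right)} = - \frac{-2 + f}{3 \left(-41 + Q\right)}$ ($P{\left(f,Q \right)} = - \frac{\left(f - 2\right) \frac{1}{Q - 41}}{3} = - \frac{\left(-2 + f\right) \frac{1}{-41 + Q}}{3} = - \frac{\frac{1}{-41 + Q} \left(-2 + f\right)}{3} = - \frac{-2 + f}{3 \left(-41 + Q\right)}$)
$\left(-9957 - 32146\right) \left(-18052 + P{\left(133,110 \right)}\right) = \left(-9957 - 32146\right) \left(-18052 + \frac{2 - 133}{3 \left(-41 + 110\right)}\right) = - 42103 \left(-18052 + \frac{2 - 133}{3 \cdot 69}\right) = - 42103 \left(-18052 + \frac{1}{3} \cdot \frac{1}{69} \left(-131\right)\right) = - 42103 \left(-18052 - \frac{131}{207}\right) = \left(-42103\right) \left(- \frac{3736895}{207}\right) = \frac{157334490185}{207}$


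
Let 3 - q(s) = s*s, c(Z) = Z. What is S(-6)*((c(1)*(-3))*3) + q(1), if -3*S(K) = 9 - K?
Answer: 47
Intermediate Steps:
S(K) = -3 + K/3 (S(K) = -(9 - K)/3 = -3 + K/3)
q(s) = 3 - s² (q(s) = 3 - s*s = 3 - s²)
S(-6)*((c(1)*(-3))*3) + q(1) = (-3 + (⅓)*(-6))*((1*(-3))*3) + (3 - 1*1²) = (-3 - 2)*(-3*3) + (3 - 1*1) = -5*(-9) + (3 - 1) = 45 + 2 = 47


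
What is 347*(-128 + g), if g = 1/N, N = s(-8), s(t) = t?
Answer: -355675/8 ≈ -44459.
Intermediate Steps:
N = -8
g = -⅛ (g = 1/(-8) = -⅛ ≈ -0.12500)
347*(-128 + g) = 347*(-128 - ⅛) = 347*(-1025/8) = -355675/8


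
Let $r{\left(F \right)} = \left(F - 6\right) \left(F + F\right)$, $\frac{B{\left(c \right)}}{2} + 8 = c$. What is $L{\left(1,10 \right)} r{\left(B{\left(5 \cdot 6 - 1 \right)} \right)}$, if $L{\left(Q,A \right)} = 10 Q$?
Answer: $30240$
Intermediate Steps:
$B{\left(c \right)} = -16 + 2 c$
$r{\left(F \right)} = 2 F \left(-6 + F\right)$ ($r{\left(F \right)} = \left(-6 + F\right) 2 F = 2 F \left(-6 + F\right)$)
$L{\left(1,10 \right)} r{\left(B{\left(5 \cdot 6 - 1 \right)} \right)} = 10 \cdot 1 \cdot 2 \left(-16 + 2 \left(5 \cdot 6 - 1\right)\right) \left(-6 - \left(16 - 2 \left(5 \cdot 6 - 1\right)\right)\right) = 10 \cdot 2 \left(-16 + 2 \left(30 - 1\right)\right) \left(-6 - \left(16 - 2 \left(30 - 1\right)\right)\right) = 10 \cdot 2 \left(-16 + 2 \cdot 29\right) \left(-6 + \left(-16 + 2 \cdot 29\right)\right) = 10 \cdot 2 \left(-16 + 58\right) \left(-6 + \left(-16 + 58\right)\right) = 10 \cdot 2 \cdot 42 \left(-6 + 42\right) = 10 \cdot 2 \cdot 42 \cdot 36 = 10 \cdot 3024 = 30240$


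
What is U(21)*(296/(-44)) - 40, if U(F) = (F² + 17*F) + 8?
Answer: -60084/11 ≈ -5462.2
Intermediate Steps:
U(F) = 8 + F² + 17*F
U(21)*(296/(-44)) - 40 = (8 + 21² + 17*21)*(296/(-44)) - 40 = (8 + 441 + 357)*(296*(-1/44)) - 40 = 806*(-74/11) - 40 = -59644/11 - 40 = -60084/11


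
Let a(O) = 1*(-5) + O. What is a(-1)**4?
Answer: 1296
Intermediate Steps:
a(O) = -5 + O
a(-1)**4 = (-5 - 1)**4 = (-6)**4 = 1296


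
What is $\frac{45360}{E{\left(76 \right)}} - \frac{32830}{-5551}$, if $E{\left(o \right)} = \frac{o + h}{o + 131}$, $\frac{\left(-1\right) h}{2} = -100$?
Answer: $\frac{26982550}{793} \approx 34026.0$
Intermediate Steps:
$h = 200$ ($h = \left(-2\right) \left(-100\right) = 200$)
$E{\left(o \right)} = \frac{200 + o}{131 + o}$ ($E{\left(o \right)} = \frac{o + 200}{o + 131} = \frac{200 + o}{131 + o}$)
$\frac{45360}{E{\left(76 \right)}} - \frac{32830}{-5551} = \frac{45360}{\frac{1}{131 + 76} \left(200 + 76\right)} - \frac{32830}{-5551} = \frac{45360}{\frac{1}{207} \cdot 276} - - \frac{4690}{793} = \frac{45360}{\frac{1}{207} \cdot 276} + \frac{4690}{793} = \frac{45360}{\frac{4}{3}} + \frac{4690}{793} = 45360 \cdot \frac{3}{4} + \frac{4690}{793} = 34020 + \frac{4690}{793} = \frac{26982550}{793}$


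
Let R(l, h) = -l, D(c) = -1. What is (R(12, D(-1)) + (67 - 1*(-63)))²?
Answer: 13924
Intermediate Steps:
(R(12, D(-1)) + (67 - 1*(-63)))² = (-1*12 + (67 - 1*(-63)))² = (-12 + (67 + 63))² = (-12 + 130)² = 118² = 13924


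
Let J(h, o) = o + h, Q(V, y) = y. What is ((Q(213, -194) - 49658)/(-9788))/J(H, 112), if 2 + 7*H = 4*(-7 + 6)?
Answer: 87241/1903766 ≈ 0.045825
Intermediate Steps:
H = -6/7 (H = -2/7 + (4*(-7 + 6))/7 = -2/7 + (4*(-1))/7 = -2/7 + (⅐)*(-4) = -2/7 - 4/7 = -6/7 ≈ -0.85714)
J(h, o) = h + o
((Q(213, -194) - 49658)/(-9788))/J(H, 112) = ((-194 - 49658)/(-9788))/(-6/7 + 112) = (-49852*(-1/9788))/(778/7) = (12463/2447)*(7/778) = 87241/1903766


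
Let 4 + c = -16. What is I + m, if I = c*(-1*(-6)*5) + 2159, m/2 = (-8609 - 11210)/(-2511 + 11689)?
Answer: 7134432/4589 ≈ 1554.7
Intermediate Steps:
c = -20 (c = -4 - 16 = -20)
m = -19819/4589 (m = 2*((-8609 - 11210)/(-2511 + 11689)) = 2*(-19819/9178) = -19819/4589 ≈ -4.3188)
I = 1559 (I = -20*(-1*(-6))*5 + 2159 = -120*5 + 2159 = -20*30 + 2159 = -600 + 2159 = 1559)
I + m = 1559 - 19819/4589 = 7134432/4589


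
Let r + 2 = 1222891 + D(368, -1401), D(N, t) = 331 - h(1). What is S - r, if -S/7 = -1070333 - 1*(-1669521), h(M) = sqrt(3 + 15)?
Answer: -5417536 + 3*sqrt(2) ≈ -5.4175e+6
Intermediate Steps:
h(M) = 3*sqrt(2) (h(M) = sqrt(18) = 3*sqrt(2))
S = -4194316 (S = -7*(-1070333 - 1*(-1669521)) = -7*(-1070333 + 1669521) = -7*599188 = -4194316)
D(N, t) = 331 - 3*sqrt(2)
r = 1223220 - 3*sqrt(2) (r = -2 + (1222891 + (331 - 3*sqrt(2))) = -2 + (1223222 - 3*sqrt(2)) = 1223220 - 3*sqrt(2) ≈ 1.2232e+6)
S - r = -4194316 - (1223220 - 3*sqrt(2)) = -4194316 + (-1223220 + 3*sqrt(2)) = -5417536 + 3*sqrt(2)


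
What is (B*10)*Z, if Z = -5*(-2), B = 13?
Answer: 1300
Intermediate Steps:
Z = 10
(B*10)*Z = (13*10)*10 = 130*10 = 1300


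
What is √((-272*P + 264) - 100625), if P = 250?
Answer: I*√168361 ≈ 410.32*I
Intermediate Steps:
√((-272*P + 264) - 100625) = √((-272*250 + 264) - 100625) = √((-68000 + 264) - 100625) = √(-67736 - 100625) = √(-168361) = I*√168361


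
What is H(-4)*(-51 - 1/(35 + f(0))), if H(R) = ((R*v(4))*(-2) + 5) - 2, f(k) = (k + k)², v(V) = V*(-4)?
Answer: 44650/7 ≈ 6378.6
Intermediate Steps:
v(V) = -4*V
f(k) = 4*k² (f(k) = (2*k)² = 4*k²)
H(R) = 3 + 32*R (H(R) = ((R*(-4*4))*(-2) + 5) - 2 = ((R*(-16))*(-2) + 5) - 2 = (-16*R*(-2) + 5) - 2 = (32*R + 5) - 2 = (5 + 32*R) - 2 = 3 + 32*R)
H(-4)*(-51 - 1/(35 + f(0))) = (3 + 32*(-4))*(-51 - 1/(35 + 4*0²)) = (3 - 128)*(-51 - 1/(35 + 4*0)) = -125*(-51 - 1/(35 + 0)) = -125*(-51 - 1/35) = -125*(-1786/35) = 44650/7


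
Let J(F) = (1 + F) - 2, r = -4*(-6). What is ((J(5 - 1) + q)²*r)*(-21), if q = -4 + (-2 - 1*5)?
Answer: -32256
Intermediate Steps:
r = 24
q = -11 (q = -4 + (-2 - 5) = -4 - 7 = -11)
J(F) = -1 + F
((J(5 - 1) + q)²*r)*(-21) = (((-1 + (5 - 1)) - 11)²*24)*(-21) = (((-1 + 4) - 11)²*24)*(-21) = ((3 - 11)²*24)*(-21) = ((-8)²*24)*(-21) = (64*24)*(-21) = 1536*(-21) = -32256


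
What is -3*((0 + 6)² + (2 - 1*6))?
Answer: -96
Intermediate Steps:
-3*((0 + 6)² + (2 - 1*6)) = -3*(6² + (2 - 6)) = -3*(36 - 4) = -3*32 = -96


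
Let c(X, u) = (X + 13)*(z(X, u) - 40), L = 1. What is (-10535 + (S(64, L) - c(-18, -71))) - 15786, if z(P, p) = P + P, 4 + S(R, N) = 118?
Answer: -26587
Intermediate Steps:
S(R, N) = 114 (S(R, N) = -4 + 118 = 114)
z(P, p) = 2*P
c(X, u) = (-40 + 2*X)*(13 + X) (c(X, u) = (X + 13)*(2*X - 40) = (13 + X)*(-40 + 2*X) = (-40 + 2*X)*(13 + X))
(-10535 + (S(64, L) - c(-18, -71))) - 15786 = (-10535 + (114 - (-520 - 14*(-18) + 2*(-18)²))) - 15786 = (-10535 + (114 - (-520 + 252 + 2*324))) - 15786 = (-10535 + (114 - (-520 + 252 + 648))) - 15786 = (-10535 + (114 - 1*380)) - 15786 = (-10535 + (114 - 380)) - 15786 = (-10535 - 266) - 15786 = -10801 - 15786 = -26587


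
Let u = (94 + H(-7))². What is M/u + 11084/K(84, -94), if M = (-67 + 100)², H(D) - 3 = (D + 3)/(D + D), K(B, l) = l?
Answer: -285295055/2421863 ≈ -117.80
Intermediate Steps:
H(D) = 3 + (3 + D)/(2*D) (H(D) = 3 + (D + 3)/(D + D) = 3 + (3 + D)/((2*D)) = 3 + (3 + D)*(1/(2*D)) = 3 + (3 + D)/(2*D))
M = 1089 (M = 33² = 1089)
u = 463761/49 (u = (94 + (½)*(3 + 7*(-7))/(-7))² = (94 + (½)*(-⅐)*(3 - 49))² = (94 + (½)*(-⅐)*(-46))² = (94 + 23/7)² = (681/7)² = 463761/49 ≈ 9464.5)
M/u + 11084/K(84, -94) = 1089/(463761/49) + 11084/(-94) = 1089*(49/463761) + 11084*(-1/94) = 5929/51529 - 5542/47 = -285295055/2421863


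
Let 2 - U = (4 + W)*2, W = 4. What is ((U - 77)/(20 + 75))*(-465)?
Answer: 8463/19 ≈ 445.42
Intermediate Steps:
U = -14 (U = 2 - (4 + 4)*2 = 2 - 8*2 = 2 - 1*16 = 2 - 16 = -14)
((U - 77)/(20 + 75))*(-465) = ((-14 - 77)/(20 + 75))*(-465) = -91/95*(-465) = 8463/19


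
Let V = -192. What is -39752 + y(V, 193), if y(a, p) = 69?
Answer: -39683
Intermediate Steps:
-39752 + y(V, 193) = -39752 + 69 = -39683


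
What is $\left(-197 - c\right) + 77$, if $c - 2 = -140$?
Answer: $18$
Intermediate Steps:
$c = -138$ ($c = 2 - 140 = -138$)
$\left(-197 - c\right) + 77 = \left(-197 - -138\right) + 77 = \left(-197 + 138\right) + 77 = -59 + 77 = 18$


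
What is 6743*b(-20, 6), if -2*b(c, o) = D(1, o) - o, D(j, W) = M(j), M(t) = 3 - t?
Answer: 13486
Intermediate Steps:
D(j, W) = 3 - j
b(c, o) = -1 + o/2 (b(c, o) = -((3 - 1*1) - o)/2 = -((3 - 1) - o)/2 = -(2 - o)/2 = -1 + o/2)
6743*b(-20, 6) = 6743*(-1 + (½)*6) = 6743*(-1 + 3) = 6743*2 = 13486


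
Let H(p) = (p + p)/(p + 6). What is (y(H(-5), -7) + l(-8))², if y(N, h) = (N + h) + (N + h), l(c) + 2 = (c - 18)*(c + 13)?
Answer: 27556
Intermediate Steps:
H(p) = 2*p/(6 + p) (H(p) = (2*p)/(6 + p) = 2*p/(6 + p))
l(c) = -2 + (-18 + c)*(13 + c) (l(c) = -2 + (c - 18)*(c + 13) = -2 + (-18 + c)*(13 + c))
y(N, h) = 2*N + 2*h
(y(H(-5), -7) + l(-8))² = ((2*(2*(-5)/(6 - 5)) + 2*(-7)) + (-236 + (-8)² - 5*(-8)))² = ((2*(2*(-5)/1) - 14) + (-236 + 64 + 40))² = ((2*(2*(-5)*1) - 14) - 132)² = ((2*(-10) - 14) - 132)² = ((-20 - 14) - 132)² = (-34 - 132)² = (-166)² = 27556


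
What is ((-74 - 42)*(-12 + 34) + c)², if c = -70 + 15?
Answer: 6796449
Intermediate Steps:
c = -55
((-74 - 42)*(-12 + 34) + c)² = ((-74 - 42)*(-12 + 34) - 55)² = (-116*22 - 55)² = (-2552 - 55)² = (-2607)² = 6796449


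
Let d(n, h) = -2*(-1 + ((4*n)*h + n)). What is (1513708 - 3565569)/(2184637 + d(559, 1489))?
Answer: 2051861/4475287 ≈ 0.45849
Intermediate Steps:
d(n, h) = 2 - 2*n - 8*h*n (d(n, h) = -2*(-1 + (4*h*n + n)) = -2*(-1 + (n + 4*h*n)) = -2*(-1 + n + 4*h*n) = 2 - 2*n - 8*h*n)
(1513708 - 3565569)/(2184637 + d(559, 1489)) = (1513708 - 3565569)/(2184637 + (2 - 2*559 - 8*1489*559)) = -2051861/(2184637 + (2 - 1118 - 6658808)) = -2051861/(2184637 - 6659924) = -2051861/(-4475287) = -2051861*(-1/4475287) = 2051861/4475287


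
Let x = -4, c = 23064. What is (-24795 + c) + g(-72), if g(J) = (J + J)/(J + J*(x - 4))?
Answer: -12119/7 ≈ -1731.3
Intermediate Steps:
g(J) = -2/7 (g(J) = (J + J)/(J + J*(-4 - 4)) = (2*J)/(J + J*(-8)) = (2*J)/(J - 8*J) = (2*J)/((-7*J)) = (2*J)*(-1/(7*J)) = -2/7)
(-24795 + c) + g(-72) = (-24795 + 23064) - 2/7 = -1731 - 2/7 = -12119/7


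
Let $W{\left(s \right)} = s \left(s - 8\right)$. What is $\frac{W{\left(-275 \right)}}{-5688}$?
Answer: $- \frac{77825}{5688} \approx -13.682$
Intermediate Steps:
$W{\left(s \right)} = s \left(-8 + s\right)$
$\frac{W{\left(-275 \right)}}{-5688} = \frac{\left(-275\right) \left(-8 - 275\right)}{-5688} = \left(-275\right) \left(-283\right) \left(- \frac{1}{5688}\right) = 77825 \left(- \frac{1}{5688}\right) = - \frac{77825}{5688}$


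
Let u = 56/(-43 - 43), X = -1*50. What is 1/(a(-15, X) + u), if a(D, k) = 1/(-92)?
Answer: -3956/2619 ≈ -1.5105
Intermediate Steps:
X = -50
a(D, k) = -1/92
u = -28/43 (u = 56/(-86) = 56*(-1/86) = -28/43 ≈ -0.65116)
1/(a(-15, X) + u) = 1/(-1/92 - 28/43) = 1/(-2619/3956) = -3956/2619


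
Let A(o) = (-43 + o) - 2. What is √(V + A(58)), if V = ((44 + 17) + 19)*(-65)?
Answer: I*√5187 ≈ 72.021*I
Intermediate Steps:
A(o) = -45 + o
V = -5200 (V = (61 + 19)*(-65) = 80*(-65) = -5200)
√(V + A(58)) = √(-5200 + (-45 + 58)) = √(-5200 + 13) = √(-5187) = I*√5187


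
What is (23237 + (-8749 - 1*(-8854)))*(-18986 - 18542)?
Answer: -875978576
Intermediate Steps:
(23237 + (-8749 - 1*(-8854)))*(-18986 - 18542) = (23237 + (-8749 + 8854))*(-37528) = (23237 + 105)*(-37528) = 23342*(-37528) = -875978576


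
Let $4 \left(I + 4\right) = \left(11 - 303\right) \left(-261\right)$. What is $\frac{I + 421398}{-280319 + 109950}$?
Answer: $- \frac{440447}{170369} \approx -2.5853$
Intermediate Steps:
$I = 19049$ ($I = -4 + \frac{\left(11 - 303\right) \left(-261\right)}{4} = -4 + \frac{\left(-292\right) \left(-261\right)}{4} = -4 + \frac{1}{4} \cdot 76212 = -4 + 19053 = 19049$)
$\frac{I + 421398}{-280319 + 109950} = \frac{19049 + 421398}{-280319 + 109950} = \frac{440447}{-170369} = 440447 \left(- \frac{1}{170369}\right) = - \frac{440447}{170369}$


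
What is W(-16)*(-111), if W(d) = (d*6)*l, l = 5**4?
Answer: 6660000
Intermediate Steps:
l = 625
W(d) = 3750*d (W(d) = (d*6)*625 = (6*d)*625 = 3750*d)
W(-16)*(-111) = (3750*(-16))*(-111) = -60000*(-111) = 6660000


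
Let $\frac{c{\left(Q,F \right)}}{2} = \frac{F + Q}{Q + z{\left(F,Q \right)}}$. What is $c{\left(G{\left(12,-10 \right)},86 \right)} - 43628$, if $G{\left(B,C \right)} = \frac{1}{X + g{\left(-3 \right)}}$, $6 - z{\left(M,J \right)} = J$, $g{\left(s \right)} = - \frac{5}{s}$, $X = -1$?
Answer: $- \frac{261593}{6} \approx -43599.0$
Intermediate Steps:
$z{\left(M,J \right)} = 6 - J$
$G{\left(B,C \right)} = \frac{3}{2}$ ($G{\left(B,C \right)} = \frac{1}{-1 - \frac{5}{-3}} = \frac{1}{-1 - - \frac{5}{3}} = \frac{1}{-1 + \frac{5}{3}} = \frac{1}{\frac{2}{3}} = \frac{3}{2}$)
$c{\left(Q,F \right)} = \frac{F}{3} + \frac{Q}{3}$ ($c{\left(Q,F \right)} = 2 \frac{F + Q}{Q - \left(-6 + Q\right)} = 2 \frac{F + Q}{6} = 2 \left(F + Q\right) \frac{1}{6} = 2 \left(\frac{F}{6} + \frac{Q}{6}\right) = \frac{F}{3} + \frac{Q}{3}$)
$c{\left(G{\left(12,-10 \right)},86 \right)} - 43628 = \left(\frac{1}{3} \cdot 86 + \frac{1}{3} \cdot \frac{3}{2}\right) - 43628 = \left(\frac{86}{3} + \frac{1}{2}\right) - 43628 = \frac{175}{6} - 43628 = - \frac{261593}{6}$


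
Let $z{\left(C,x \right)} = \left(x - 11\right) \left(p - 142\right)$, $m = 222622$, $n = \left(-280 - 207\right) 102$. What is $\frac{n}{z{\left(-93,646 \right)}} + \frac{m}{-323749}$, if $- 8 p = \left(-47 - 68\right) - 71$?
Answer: $- \frac{2820729446}{97650792125} \approx -0.028886$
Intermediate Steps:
$p = \frac{93}{4}$ ($p = - \frac{\left(-47 - 68\right) - 71}{8} = - \frac{-115 - 71}{8} = \left(- \frac{1}{8}\right) \left(-186\right) = \frac{93}{4} \approx 23.25$)
$n = -49674$ ($n = \left(-487\right) 102 = -49674$)
$z{\left(C,x \right)} = \frac{5225}{4} - \frac{475 x}{4}$ ($z{\left(C,x \right)} = \left(x - 11\right) \left(\frac{93}{4} - 142\right) = \left(-11 + x\right) \left(- \frac{475}{4}\right) = \frac{5225}{4} - \frac{475 x}{4}$)
$\frac{n}{z{\left(-93,646 \right)}} + \frac{m}{-323749} = - \frac{49674}{\frac{5225}{4} - \frac{153425}{2}} + \frac{222622}{-323749} = - \frac{49674}{\frac{5225}{4} - \frac{153425}{2}} + 222622 \left(- \frac{1}{323749}\right) = - \frac{49674}{- \frac{301625}{4}} - \frac{222622}{323749} = \left(-49674\right) \left(- \frac{4}{301625}\right) - \frac{222622}{323749} = \frac{198696}{301625} - \frac{222622}{323749} = - \frac{2820729446}{97650792125}$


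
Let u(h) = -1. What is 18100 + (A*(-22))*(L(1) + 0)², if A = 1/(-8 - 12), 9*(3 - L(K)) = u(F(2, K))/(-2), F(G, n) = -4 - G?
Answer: 58674899/3240 ≈ 18110.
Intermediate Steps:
L(K) = 53/18 (L(K) = 3 - (-1)/(9*(-2)) = 3 - (-1)*(-1)/(9*2) = 3 - ⅑*½ = 3 - 1/18 = 53/18)
A = -1/20 (A = 1/(-20) = -1/20 ≈ -0.050000)
18100 + (A*(-22))*(L(1) + 0)² = 18100 + (-1/20*(-22))*(53/18 + 0)² = 18100 + 11*(53/18)²/10 = 18100 + (11/10)*(2809/324) = 18100 + 30899/3240 = 58674899/3240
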